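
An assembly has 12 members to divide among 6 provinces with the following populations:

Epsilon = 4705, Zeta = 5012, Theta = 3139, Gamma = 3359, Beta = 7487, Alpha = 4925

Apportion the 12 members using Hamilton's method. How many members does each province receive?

Epsilon 2, Zeta 2, Theta 1, Gamma 2, Beta 3, Alpha 2

Standard divisor: 28627 ÷ 12 ≈ 2385.583.
Standard quotas: Epsilon 1.9723, Zeta 2.1010, Theta 1.3158, Gamma 1.4080, Beta 3.1384, Alpha 2.0645.
Lower quotas: Epsilon 1, Zeta 2, Theta 1, Gamma 1, Beta 3, Alpha 2 (sum 10, leaving 2 seats).
Remainders in descending order: Epsilon 0.9723, Gamma 0.4080, Theta 0.3158, Beta 0.1384, Zeta 0.1010, Alpha 0.0645.
The surplus seats go to Epsilon, Gamma.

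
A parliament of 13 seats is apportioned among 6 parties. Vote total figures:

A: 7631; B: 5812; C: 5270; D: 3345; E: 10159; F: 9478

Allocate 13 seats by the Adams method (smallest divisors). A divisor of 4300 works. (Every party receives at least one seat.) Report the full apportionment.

A 2, B 2, C 2, D 1, E 3, F 3

With modified divisor 4300: modified quotas A 1.775, B 1.352, C 1.226, D 0.778, E 2.363, F 2.204.
Rounding up: A 2, B 2, C 2, D 1, E 3, F 3 (total 13).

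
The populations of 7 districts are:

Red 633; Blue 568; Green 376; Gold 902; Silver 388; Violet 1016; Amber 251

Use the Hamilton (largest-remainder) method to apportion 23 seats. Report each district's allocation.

The standard divisor is 4134/23 ≈ 179.739.
Standard quotas: Red 3.522, Blue 3.160, Green 2.092, Gold 5.018, Silver 2.159, Violet 5.653, Amber 1.396.
Lower quotas: Red 3, Blue 3, Green 2, Gold 5, Silver 2, Violet 5, Amber 1 (sum 21, leaving 2 seats).
Remainders in descending order: Violet 0.653, Red 0.522, Amber 0.396, Blue 0.160, Silver 0.159, Green 0.092, Gold 0.018.
The surplus seats go to Violet, Red.

Red 4, Blue 3, Green 2, Gold 5, Silver 2, Violet 6, Amber 1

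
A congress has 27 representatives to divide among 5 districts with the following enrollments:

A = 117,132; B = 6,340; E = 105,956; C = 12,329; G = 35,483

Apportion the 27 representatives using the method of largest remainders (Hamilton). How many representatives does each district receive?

A 11; B 1; E 10; C 1; G 4

The standard divisor is 277240/27 ≈ 10268.148.
Standard quotas: A 11.4073, B 0.6174, E 10.3189, C 1.2007, G 3.4556.
Lower quotas: A 11, B 0, E 10, C 1, G 3 (sum 25, leaving 2 seats).
Remainders in descending order: B 0.6174, G 0.4556, A 0.4073, E 0.3189, C 0.2007.
Largest remainders: B, G receive the extra seats.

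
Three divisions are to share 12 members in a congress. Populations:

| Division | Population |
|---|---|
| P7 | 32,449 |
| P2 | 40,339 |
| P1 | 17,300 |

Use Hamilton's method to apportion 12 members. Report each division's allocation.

Standard divisor: 90088 ÷ 12 ≈ 7507.333.
Standard quotas: P7 4.3223, P2 5.3733, P1 2.3044.
Lower quotas: P7 4, P2 5, P1 2 (sum 11, leaving 1 seat).
Remainders in descending order: P2 0.3733, P7 0.3223, P1 0.3044.
Largest remainder: P2 receives the extra seat.

P7: 4; P2: 6; P1: 2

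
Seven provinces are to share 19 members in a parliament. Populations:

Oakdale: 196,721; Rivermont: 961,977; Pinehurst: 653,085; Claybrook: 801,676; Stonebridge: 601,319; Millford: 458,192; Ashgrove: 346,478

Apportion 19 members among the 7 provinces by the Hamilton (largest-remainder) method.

Oakdale=1, Rivermont=4, Pinehurst=3, Claybrook=4, Stonebridge=3, Millford=2, Ashgrove=2

The standard divisor is 4019448/19 ≈ 211549.895.
Standard quotas: Oakdale 0.9299, Rivermont 4.5473, Pinehurst 3.0871, Claybrook 3.7895, Stonebridge 2.8424, Millford 2.1659, Ashgrove 1.6378.
Lower quotas: Oakdale 0, Rivermont 4, Pinehurst 3, Claybrook 3, Stonebridge 2, Millford 2, Ashgrove 1 (sum 15, leaving 4 seats).
Remainders in descending order: Oakdale 0.9299, Stonebridge 0.8424, Claybrook 0.7895, Ashgrove 0.6378, Rivermont 0.5473, Millford 0.1659, Pinehurst 0.0871.
Largest remainders: Oakdale, Stonebridge, Claybrook, Ashgrove receive the extra seats.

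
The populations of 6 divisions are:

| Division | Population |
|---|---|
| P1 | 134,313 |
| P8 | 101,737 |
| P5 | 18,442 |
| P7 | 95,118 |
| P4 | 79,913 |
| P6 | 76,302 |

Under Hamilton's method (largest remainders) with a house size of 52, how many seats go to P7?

10

Standard divisor: 505825 ÷ 52 ≈ 9727.404.
Standard quotas: P1 13.8077, P8 10.4588, P5 1.8959, P7 9.7784, P4 8.2152, P6 7.8440.
Lower quotas: P1 13, P8 10, P5 1, P7 9, P4 8, P6 7 (sum 48, leaving 4 seats).
Remainders in descending order: P5 0.8959, P6 0.8440, P1 0.8077, P7 0.7784, P8 0.4588, P4 0.2152.
Largest remainders: P5, P6, P1, P7 receive the extra seats.
P7 receives 10.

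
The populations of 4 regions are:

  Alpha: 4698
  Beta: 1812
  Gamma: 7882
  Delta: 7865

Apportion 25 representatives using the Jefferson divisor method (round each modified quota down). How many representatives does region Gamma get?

Standard divisor 22257/25 ≈ 890.28; standard quotas: Alpha 5.277, Beta 2.035, Gamma 8.853, Delta 8.834.
Rounding down gives 5, 2, 8, 8 = 23 seats, so the divisor must be adjusted.
With modified divisor 800: modified quotas Alpha 5.872, Beta 2.265, Gamma 9.852, Delta 9.831.
Rounding down: Alpha 5, Beta 2, Gamma 9, Delta 9 (total 25).
Gamma receives 9.

9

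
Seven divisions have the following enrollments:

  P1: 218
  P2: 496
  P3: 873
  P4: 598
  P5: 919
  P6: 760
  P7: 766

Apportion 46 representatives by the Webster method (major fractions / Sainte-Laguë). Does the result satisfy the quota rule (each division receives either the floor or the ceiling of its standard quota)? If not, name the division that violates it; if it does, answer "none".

Standard quotas: P1 2.166, P2 4.928, P3 8.673, P4 5.941, P5 9.130, P6 7.551, P7 7.610.
Webster allocation: P1 2, P2 5, P3 9, P4 6, P5 9, P6 7, P7 8.
Every allocation lies between the lower and upper quota.

none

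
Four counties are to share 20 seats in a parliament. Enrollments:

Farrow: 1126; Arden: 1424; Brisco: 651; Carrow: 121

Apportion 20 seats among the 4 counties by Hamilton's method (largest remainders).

Farrow 7; Arden 8; Brisco 4; Carrow 1

Total 3322; standard divisor 3322/20 ≈ 166.1.
Standard quotas: Farrow 6.779, Arden 8.573, Brisco 3.919, Carrow 0.728.
Lower quotas: Farrow 6, Arden 8, Brisco 3, Carrow 0 (sum 17, leaving 3 seats).
Remainders in descending order: Brisco 0.919, Farrow 0.779, Carrow 0.728, Arden 0.573.
The surplus seats go to Brisco, Farrow, Carrow.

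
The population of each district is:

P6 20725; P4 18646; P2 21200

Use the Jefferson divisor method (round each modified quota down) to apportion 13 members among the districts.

P6 4, P4 4, P2 5

Standard divisor 60571/13 ≈ 4659.308; standard quotas: P6 4.448, P4 4.002, P2 4.550.
Rounding down gives 4, 4, 4 = 12 seats, so the divisor must be adjusted.
With modified divisor 4200: modified quotas P6 4.935, P4 4.440, P2 5.048.
Rounding down: P6 4, P4 4, P2 5 (total 13).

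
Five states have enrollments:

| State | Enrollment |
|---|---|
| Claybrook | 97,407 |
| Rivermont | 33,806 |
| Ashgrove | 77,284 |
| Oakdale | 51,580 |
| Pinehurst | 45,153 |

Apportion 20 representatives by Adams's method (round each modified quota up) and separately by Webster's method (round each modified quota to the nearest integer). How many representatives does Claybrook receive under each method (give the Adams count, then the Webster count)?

Adams: Claybrook 6, Rivermont 2, Ashgrove 5, Oakdale 4, Pinehurst 3.
Webster: Claybrook 7, Rivermont 2, Ashgrove 5, Oakdale 3, Pinehurst 3.
Claybrook gets 6 under Adams and 7 under Webster.

6 and 7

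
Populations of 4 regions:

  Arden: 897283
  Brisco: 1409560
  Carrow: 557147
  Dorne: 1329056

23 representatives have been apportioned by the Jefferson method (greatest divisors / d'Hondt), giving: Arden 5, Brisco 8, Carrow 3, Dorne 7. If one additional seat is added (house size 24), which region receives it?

Priority for the next seat is population ÷ (current seats + 1).
Priorities: Arden 149547.167, Brisco 156617.778, Carrow 139286.750, Dorne 166132.000.
Highest priority: Dorne.

Dorne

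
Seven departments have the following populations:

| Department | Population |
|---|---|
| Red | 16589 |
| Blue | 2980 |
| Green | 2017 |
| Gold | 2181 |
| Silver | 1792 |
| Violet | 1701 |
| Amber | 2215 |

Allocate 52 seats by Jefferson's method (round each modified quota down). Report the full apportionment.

Red=30, Blue=5, Green=3, Gold=4, Silver=3, Violet=3, Amber=4

Standard divisor 29475/52 ≈ 566.827; standard quotas: Red 29.266, Blue 5.257, Green 3.558, Gold 3.848, Silver 3.161, Violet 3.001, Amber 3.908.
Rounding down gives 29, 5, 3, 3, 3, 3, 3 = 49 seats, so the divisor must be adjusted.
With modified divisor 540: modified quotas Red 30.720, Blue 5.519, Green 3.735, Gold 4.039, Silver 3.319, Violet 3.150, Amber 4.102.
Rounding down: Red 30, Blue 5, Green 3, Gold 4, Silver 3, Violet 3, Amber 4 (total 52).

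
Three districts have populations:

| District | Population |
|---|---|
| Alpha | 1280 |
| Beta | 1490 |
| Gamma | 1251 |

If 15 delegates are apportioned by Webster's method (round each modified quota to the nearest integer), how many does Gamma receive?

Standard divisor 4021/15 ≈ 268.067; standard quotas: Alpha 4.775, Beta 5.558, Gamma 4.667.
Rounding to the nearest integer gives 5, 6, 5 = 16 seats, so the divisor must be adjusted.
With modified divisor 274: modified quotas Alpha 4.672, Beta 5.438, Gamma 4.566.
Rounding to the nearest integer: Alpha 5, Beta 5, Gamma 5 (total 15).
Gamma receives 5.

5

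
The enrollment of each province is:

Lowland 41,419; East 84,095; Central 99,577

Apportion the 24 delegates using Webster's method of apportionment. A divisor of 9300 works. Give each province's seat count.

With modified divisor 9300: modified quotas Lowland 4.454, East 9.042, Central 10.707.
Rounding to the nearest integer: Lowland 4, East 9, Central 11 (total 24).

Lowland 4, East 9, Central 11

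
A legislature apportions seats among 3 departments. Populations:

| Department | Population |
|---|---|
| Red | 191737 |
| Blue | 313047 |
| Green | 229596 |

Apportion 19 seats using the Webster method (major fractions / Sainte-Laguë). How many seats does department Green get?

Standard divisor 734380/19 ≈ 38651.579; standard quotas: Red 4.961, Blue 8.099, Green 5.940.
Rounding to the nearest integer gives Red 5, Blue 8, Green 6 — total 19, matching the house size, so no adjustment is needed.
Green receives 6.

6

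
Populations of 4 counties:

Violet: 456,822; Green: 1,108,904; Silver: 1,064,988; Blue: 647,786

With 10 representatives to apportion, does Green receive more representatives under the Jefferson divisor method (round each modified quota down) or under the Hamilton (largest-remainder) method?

Jefferson: Violet 1, Green 4, Silver 3, Blue 2.
Hamilton: Violet 2, Green 3, Silver 3, Blue 2.
Green gets 4 under Jefferson and 3 under Hamilton.

Jefferson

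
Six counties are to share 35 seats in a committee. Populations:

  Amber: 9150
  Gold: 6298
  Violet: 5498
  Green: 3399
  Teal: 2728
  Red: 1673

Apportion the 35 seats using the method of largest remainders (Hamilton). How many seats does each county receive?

Total 28746; standard divisor 28746/35 ≈ 821.314.
Standard quotas: Amber 11.1407, Gold 7.6682, Violet 6.6941, Green 4.1385, Teal 3.3215, Red 2.0370.
Lower quotas: Amber 11, Gold 7, Violet 6, Green 4, Teal 3, Red 2 (sum 33, leaving 2 seats).
Remainders in descending order: Violet 0.6941, Gold 0.6682, Teal 0.3215, Amber 0.1407, Green 0.1385, Red 0.0370.
The surplus seats go to Violet, Gold.

Amber 11, Gold 8, Violet 7, Green 4, Teal 3, Red 2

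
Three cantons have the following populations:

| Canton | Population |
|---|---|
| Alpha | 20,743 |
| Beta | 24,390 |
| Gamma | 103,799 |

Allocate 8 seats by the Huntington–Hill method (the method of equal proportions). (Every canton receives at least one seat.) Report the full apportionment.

With divisor 18099: modified quotas Alpha 1.146, Beta 1.348, Gamma 5.735.
Geometric-mean thresholds: Alpha √(1·2)=1.414, Beta √(1·2)=1.414, Gamma √(5·6)=5.477.
Each quota rounded against its threshold gives Alpha 1, Beta 1, Gamma 6 (total 8).

Alpha 1, Beta 1, Gamma 6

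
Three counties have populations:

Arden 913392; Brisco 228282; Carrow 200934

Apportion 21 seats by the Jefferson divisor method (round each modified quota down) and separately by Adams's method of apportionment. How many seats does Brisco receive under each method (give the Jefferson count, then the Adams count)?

3 and 4

Jefferson: Arden 15, Brisco 3, Carrow 3.
Adams: Arden 14, Brisco 4, Carrow 3.
Brisco gets 3 under Jefferson and 4 under Adams.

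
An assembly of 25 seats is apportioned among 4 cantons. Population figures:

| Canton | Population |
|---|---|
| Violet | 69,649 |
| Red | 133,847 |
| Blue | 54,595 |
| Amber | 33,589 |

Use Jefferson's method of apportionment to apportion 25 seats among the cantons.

Violet 6, Red 12, Blue 4, Amber 3

Standard divisor 291680/25 ≈ 11667.2; standard quotas: Violet 5.970, Red 11.472, Blue 4.679, Amber 2.879.
Rounding down gives 5, 11, 4, 2 = 22 seats, so the divisor must be adjusted.
With modified divisor 11000: modified quotas Violet 6.332, Red 12.168, Blue 4.963, Amber 3.054.
Rounding down: Violet 6, Red 12, Blue 4, Amber 3 (total 25).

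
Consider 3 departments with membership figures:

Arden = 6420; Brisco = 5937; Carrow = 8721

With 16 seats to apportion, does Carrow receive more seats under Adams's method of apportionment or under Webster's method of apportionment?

Webster

Adams: Arden 5, Brisco 5, Carrow 6.
Webster: Arden 5, Brisco 4, Carrow 7.
Carrow gets 6 under Adams and 7 under Webster.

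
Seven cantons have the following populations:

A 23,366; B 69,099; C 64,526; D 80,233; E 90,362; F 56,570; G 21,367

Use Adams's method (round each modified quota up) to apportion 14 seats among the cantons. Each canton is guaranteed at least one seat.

Standard divisor 405523/14 ≈ 28965.929; standard quotas: A 0.807, B 2.386, C 2.228, D 2.770, E 3.120, F 1.953, G 0.738.
Rounding up gives 1, 3, 3, 3, 4, 2, 1 = 17 seats, so the divisor must be adjusted.
With modified divisor 37300: modified quotas A 0.626, B 1.853, C 1.730, D 2.151, E 2.423, F 1.517, G 0.573.
Rounding up: A 1, B 2, C 2, D 3, E 3, F 2, G 1 (total 14).

A 1; B 2; C 2; D 3; E 3; F 2; G 1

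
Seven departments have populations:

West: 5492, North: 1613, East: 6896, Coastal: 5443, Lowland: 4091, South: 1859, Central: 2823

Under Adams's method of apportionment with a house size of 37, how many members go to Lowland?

Standard divisor 28217/37 ≈ 762.622; standard quotas: West 7.201, North 2.115, East 9.042, Coastal 7.137, Lowland 5.364, South 2.438, Central 3.702.
Rounding up gives 8, 3, 10, 8, 6, 3, 4 = 42 seats, so the divisor must be adjusted.
With modified divisor 840: modified quotas West 6.538, North 1.920, East 8.210, Coastal 6.480, Lowland 4.870, South 2.213, Central 3.361.
Rounding up: West 7, North 2, East 9, Coastal 7, Lowland 5, South 3, Central 4 (total 37).
Lowland receives 5.

5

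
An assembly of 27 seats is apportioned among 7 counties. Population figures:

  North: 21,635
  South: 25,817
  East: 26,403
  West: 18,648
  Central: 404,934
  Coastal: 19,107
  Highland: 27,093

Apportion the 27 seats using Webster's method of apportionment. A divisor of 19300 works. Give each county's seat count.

North 1, South 1, East 1, West 1, Central 21, Coastal 1, Highland 1

With modified divisor 19300: modified quotas North 1.121, South 1.338, East 1.368, West 0.966, Central 20.981, Coastal 0.990, Highland 1.404.
Rounding to the nearest integer: North 1, South 1, East 1, West 1, Central 21, Coastal 1, Highland 1 (total 27).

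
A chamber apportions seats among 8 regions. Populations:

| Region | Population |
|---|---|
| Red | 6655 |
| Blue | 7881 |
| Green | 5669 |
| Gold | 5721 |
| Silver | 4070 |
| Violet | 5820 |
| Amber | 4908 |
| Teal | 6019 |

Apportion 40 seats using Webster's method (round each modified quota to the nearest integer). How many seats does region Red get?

Standard divisor 46743/40 ≈ 1168.575; standard quotas: Red 5.695, Blue 6.744, Green 4.851, Gold 4.896, Silver 3.483, Violet 4.980, Amber 4.200, Teal 5.151.
Rounding to the nearest integer gives Red 6, Blue 7, Green 5, Gold 5, Silver 3, Violet 5, Amber 4, Teal 5 — total 40, matching the house size, so no adjustment is needed.
Red receives 6.

6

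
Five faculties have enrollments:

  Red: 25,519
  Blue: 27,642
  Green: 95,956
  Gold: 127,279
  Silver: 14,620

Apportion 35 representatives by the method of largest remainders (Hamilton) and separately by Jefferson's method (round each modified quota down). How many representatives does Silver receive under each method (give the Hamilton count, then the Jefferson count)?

Hamilton: Red 3, Blue 3, Green 12, Gold 15, Silver 2.
Jefferson: Red 3, Blue 3, Green 12, Gold 16, Silver 1.
Silver gets 2 under Hamilton and 1 under Jefferson.

2 and 1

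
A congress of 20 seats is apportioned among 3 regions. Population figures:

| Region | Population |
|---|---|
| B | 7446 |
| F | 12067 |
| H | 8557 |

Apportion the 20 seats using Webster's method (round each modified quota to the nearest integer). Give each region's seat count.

Standard divisor 28070/20 ≈ 1403.5; standard quotas: B 5.305, F 8.598, H 6.097.
Rounding to the nearest integer gives B 5, F 9, H 6 — total 20, matching the house size, so no adjustment is needed.

B 5, F 9, H 6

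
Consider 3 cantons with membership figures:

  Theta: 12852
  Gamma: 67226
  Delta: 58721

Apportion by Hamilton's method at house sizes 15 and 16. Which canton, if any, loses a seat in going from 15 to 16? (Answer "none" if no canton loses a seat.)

Theta

At 15 seats: Theta 2, Gamma 7, Delta 6.
At 16 seats: Theta 1, Gamma 8, Delta 7.
Theta drops from 2 to 1.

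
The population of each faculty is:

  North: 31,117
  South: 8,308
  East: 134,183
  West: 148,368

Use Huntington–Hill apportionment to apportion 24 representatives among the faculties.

With divisor 13529: modified quotas North 2.300, South 0.614, East 9.918, West 10.967.
Geometric-mean thresholds: North √(2·3)=2.449, South (min 1), East √(9·10)=9.487, West √(10·11)=10.488.
Each quota rounded against its threshold gives North 2, South 1, East 10, West 11 (total 24).

North: 2; South: 1; East: 10; West: 11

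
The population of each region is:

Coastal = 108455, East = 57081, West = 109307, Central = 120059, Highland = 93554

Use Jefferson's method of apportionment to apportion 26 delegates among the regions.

Standard divisor 488456/26 ≈ 18786.769; standard quotas: Coastal 5.773, East 3.038, West 5.818, Central 6.391, Highland 4.980.
Rounding down gives 5, 3, 5, 6, 4 = 23 seats, so the divisor must be adjusted.
With modified divisor 17600: modified quotas Coastal 6.162, East 3.243, West 6.211, Central 6.822, Highland 5.316.
Rounding down: Coastal 6, East 3, West 6, Central 6, Highland 5 (total 26).

Coastal=6, East=3, West=6, Central=6, Highland=5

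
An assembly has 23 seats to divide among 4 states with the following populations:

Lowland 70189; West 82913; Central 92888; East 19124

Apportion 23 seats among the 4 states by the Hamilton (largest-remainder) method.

Total 265114; standard divisor 265114/23 ≈ 11526.696.
Standard quotas: Lowland 6.0893, West 7.1931, Central 8.0585, East 1.6591.
Lower quotas: Lowland 6, West 7, Central 8, East 1 (sum 22, leaving 1 seat).
Remainders in descending order: East 0.6591, West 0.1931, Lowland 0.0893, Central 0.0585.
The surplus seat goes to East.

Lowland 6; West 7; Central 8; East 2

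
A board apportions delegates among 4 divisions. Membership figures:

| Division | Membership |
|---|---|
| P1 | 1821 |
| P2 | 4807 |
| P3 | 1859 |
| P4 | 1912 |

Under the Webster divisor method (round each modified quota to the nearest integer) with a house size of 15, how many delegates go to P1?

Standard divisor 10399/15 ≈ 693.267; standard quotas: P1 2.627, P2 6.934, P3 2.682, P4 2.758.
Rounding to the nearest integer gives 3, 7, 3, 3 = 16 seats, so the divisor must be adjusted.
With modified divisor 736.2: modified quotas P1 2.474, P2 6.529, P3 2.525, P4 2.597.
Rounding to the nearest integer: P1 2, P2 7, P3 3, P4 3 (total 15).
P1 receives 2.

2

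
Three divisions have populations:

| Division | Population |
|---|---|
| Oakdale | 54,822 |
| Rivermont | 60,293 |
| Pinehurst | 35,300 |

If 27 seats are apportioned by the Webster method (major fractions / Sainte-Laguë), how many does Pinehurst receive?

Standard divisor 150415/27 ≈ 5570.926; standard quotas: Oakdale 9.841, Rivermont 10.823, Pinehurst 6.336.
Rounding to the nearest integer gives Oakdale 10, Rivermont 11, Pinehurst 6 — total 27, matching the house size, so no adjustment is needed.
Pinehurst receives 6.

6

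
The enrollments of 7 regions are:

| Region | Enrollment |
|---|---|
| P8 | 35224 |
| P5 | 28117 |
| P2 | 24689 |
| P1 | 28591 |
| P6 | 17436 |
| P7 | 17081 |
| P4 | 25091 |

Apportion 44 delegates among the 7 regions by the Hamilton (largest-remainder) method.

P8 9, P5 7, P2 6, P1 7, P6 5, P7 4, P4 6

Standard divisor: 176229 ÷ 44 ≈ 4005.205.
Standard quotas: P8 8.7946, P5 7.0201, P2 6.1642, P1 7.1385, P6 4.3533, P7 4.2647, P4 6.2646.
Lower quotas: P8 8, P5 7, P2 6, P1 7, P6 4, P7 4, P4 6 (sum 42, leaving 2 seats).
Remainders in descending order: P8 0.7946, P6 0.3533, P7 0.2647, P4 0.2646, P2 0.1642, P1 0.1385, P5 0.0201.
Largest remainders: P8, P6 receive the extra seats.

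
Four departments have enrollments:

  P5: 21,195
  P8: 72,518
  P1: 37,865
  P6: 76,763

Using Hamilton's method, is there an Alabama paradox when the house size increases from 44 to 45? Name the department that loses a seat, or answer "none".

P5

At 44 seats: P5 5, P8 15, P1 8, P6 16.
At 45 seats: P5 4, P8 16, P1 8, P6 17.
P5 drops from 5 to 4.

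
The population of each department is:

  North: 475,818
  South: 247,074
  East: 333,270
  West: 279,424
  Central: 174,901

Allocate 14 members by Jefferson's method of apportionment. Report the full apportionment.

North 5, South 2, East 3, West 3, Central 1

Standard divisor 1510487/14 ≈ 107891.929; standard quotas: North 4.410, South 2.290, East 3.089, West 2.590, Central 1.621.
Rounding down gives 4, 2, 3, 2, 1 = 12 seats, so the divisor must be adjusted.
With modified divisor 90300: modified quotas North 5.269, South 2.736, East 3.691, West 3.094, Central 1.937.
Rounding down: North 5, South 2, East 3, West 3, Central 1 (total 14).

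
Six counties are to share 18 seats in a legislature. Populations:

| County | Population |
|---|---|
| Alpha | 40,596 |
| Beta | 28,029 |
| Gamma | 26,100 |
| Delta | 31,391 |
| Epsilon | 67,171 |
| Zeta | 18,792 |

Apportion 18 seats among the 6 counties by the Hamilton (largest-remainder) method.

Standard divisor: 212079 ÷ 18 ≈ 11782.167.
Standard quotas: Alpha 3.4455, Beta 2.3789, Gamma 2.2152, Delta 2.6643, Epsilon 5.7011, Zeta 1.5950.
Lower quotas: Alpha 3, Beta 2, Gamma 2, Delta 2, Epsilon 5, Zeta 1 (sum 15, leaving 3 seats).
Remainders in descending order: Epsilon 0.7011, Delta 0.6643, Zeta 0.5950, Alpha 0.4455, Beta 0.3789, Gamma 0.2152.
Largest remainders: Epsilon, Delta, Zeta receive the extra seats.

Alpha 3, Beta 2, Gamma 2, Delta 3, Epsilon 6, Zeta 2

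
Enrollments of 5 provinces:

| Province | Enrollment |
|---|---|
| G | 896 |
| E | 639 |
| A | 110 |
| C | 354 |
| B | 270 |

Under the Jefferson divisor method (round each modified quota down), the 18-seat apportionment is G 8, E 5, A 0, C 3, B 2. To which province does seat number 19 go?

Priority for the next seat is population ÷ (current seats + 1).
Priorities: G 99.556, E 106.500, A 110.000, C 88.500, B 90.000.
Highest priority: A.

A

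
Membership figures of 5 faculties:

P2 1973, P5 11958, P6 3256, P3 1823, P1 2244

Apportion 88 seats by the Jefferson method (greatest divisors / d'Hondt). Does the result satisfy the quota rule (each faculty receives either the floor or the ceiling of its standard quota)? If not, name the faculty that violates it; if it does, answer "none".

P5

Standard quotas: P2 8.169, P5 49.511, P6 13.481, P3 7.548, P1 9.291.
Jefferson allocation: P2 8, P5 51, P6 13, P3 7, P1 9.
P5 has quota 49.511 (lower 49, upper 50) but receives 51 — outside the quota interval.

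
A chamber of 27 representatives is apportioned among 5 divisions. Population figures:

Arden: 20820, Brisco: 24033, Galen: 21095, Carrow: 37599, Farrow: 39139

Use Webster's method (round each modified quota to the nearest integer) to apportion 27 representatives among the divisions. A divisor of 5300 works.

Arden 4, Brisco 5, Galen 4, Carrow 7, Farrow 7

With modified divisor 5300: modified quotas Arden 3.928, Brisco 4.535, Galen 3.980, Carrow 7.094, Farrow 7.385.
Rounding to the nearest integer: Arden 4, Brisco 5, Galen 4, Carrow 7, Farrow 7 (total 27).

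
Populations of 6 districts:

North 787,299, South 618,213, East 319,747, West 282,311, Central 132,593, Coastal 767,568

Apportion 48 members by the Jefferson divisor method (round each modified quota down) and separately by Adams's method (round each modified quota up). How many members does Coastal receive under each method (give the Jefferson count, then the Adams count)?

13 and 12

Jefferson: North 13, South 10, East 5, West 5, Central 2, Coastal 13.
Adams: North 13, South 10, East 5, West 5, Central 3, Coastal 12.
Coastal gets 13 under Jefferson and 12 under Adams.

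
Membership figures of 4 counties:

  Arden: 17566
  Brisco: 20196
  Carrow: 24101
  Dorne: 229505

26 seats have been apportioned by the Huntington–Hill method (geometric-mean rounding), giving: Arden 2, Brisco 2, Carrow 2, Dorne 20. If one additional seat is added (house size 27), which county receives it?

Priority for the next seat is population ÷ (√(s·(s+1))).
Priorities: Arden 7171.289, Brisco 8244.982, Carrow 9839.192, Dorne 11198.697.
Highest priority: Dorne.

Dorne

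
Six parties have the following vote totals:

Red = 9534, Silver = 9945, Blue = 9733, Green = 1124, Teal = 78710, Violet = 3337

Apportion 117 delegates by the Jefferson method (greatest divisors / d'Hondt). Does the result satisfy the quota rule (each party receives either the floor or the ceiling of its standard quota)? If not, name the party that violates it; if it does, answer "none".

Standard quotas: Red 9.926, Silver 10.354, Blue 10.133, Green 1.170, Teal 81.944, Violet 3.474.
Jefferson allocation: Red 10, Silver 10, Blue 10, Green 1, Teal 83, Violet 3.
Teal has quota 81.944 (lower 81, upper 82) but receives 83 — outside the quota interval.

Teal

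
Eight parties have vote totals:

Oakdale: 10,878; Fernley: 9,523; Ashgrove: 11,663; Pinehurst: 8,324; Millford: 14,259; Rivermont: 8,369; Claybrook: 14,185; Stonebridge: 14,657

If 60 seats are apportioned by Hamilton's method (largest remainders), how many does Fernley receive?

6

Standard divisor: 91858 ÷ 60 ≈ 1530.967.
Standard quotas: Oakdale 7.1053, Fernley 6.2203, Ashgrove 7.6181, Pinehurst 5.4371, Millford 9.3137, Rivermont 5.4665, Claybrook 9.2654, Stonebridge 9.5737.
Lower quotas: Oakdale 7, Fernley 6, Ashgrove 7, Pinehurst 5, Millford 9, Rivermont 5, Claybrook 9, Stonebridge 9 (sum 57, leaving 3 seats).
Remainders in descending order: Ashgrove 0.6181, Stonebridge 0.5737, Rivermont 0.4665, Pinehurst 0.4371, Millford 0.3137, Claybrook 0.2654, Fernley 0.2203, Oakdale 0.1053.
Largest remainders: Ashgrove, Stonebridge, Rivermont receive the extra seats.
Fernley receives 6.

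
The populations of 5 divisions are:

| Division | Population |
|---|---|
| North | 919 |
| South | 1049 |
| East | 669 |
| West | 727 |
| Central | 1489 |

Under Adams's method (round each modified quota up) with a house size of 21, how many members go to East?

Standard divisor 4853/21 ≈ 231.095; standard quotas: North 3.977, South 4.539, East 2.895, West 3.146, Central 6.443.
Rounding up gives 4, 5, 3, 4, 7 = 23 seats, so the divisor must be adjusted.
With modified divisor 260: modified quotas North 3.535, South 4.035, East 2.573, West 2.796, Central 5.727.
Rounding up: North 4, South 5, East 3, West 3, Central 6 (total 21).
East receives 3.

3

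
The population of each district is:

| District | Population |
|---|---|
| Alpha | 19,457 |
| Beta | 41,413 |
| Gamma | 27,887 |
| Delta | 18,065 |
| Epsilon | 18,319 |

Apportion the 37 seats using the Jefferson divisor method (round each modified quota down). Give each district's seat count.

Standard divisor 125141/37 ≈ 3382.189; standard quotas: Alpha 5.753, Beta 12.244, Gamma 8.245, Delta 5.341, Epsilon 5.416.
Rounding down gives 5, 12, 8, 5, 5 = 35 seats, so the divisor must be adjusted.
With modified divisor 3140: modified quotas Alpha 6.196, Beta 13.189, Gamma 8.881, Delta 5.753, Epsilon 5.834.
Rounding down: Alpha 6, Beta 13, Gamma 8, Delta 5, Epsilon 5 (total 37).

Alpha=6, Beta=13, Gamma=8, Delta=5, Epsilon=5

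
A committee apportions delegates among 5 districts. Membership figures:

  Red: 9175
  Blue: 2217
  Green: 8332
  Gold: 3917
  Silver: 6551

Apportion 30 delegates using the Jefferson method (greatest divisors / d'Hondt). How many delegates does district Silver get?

7

Standard divisor 30192/30 ≈ 1006.4; standard quotas: Red 9.117, Blue 2.203, Green 8.279, Gold 3.892, Silver 6.509.
Rounding down gives 9, 2, 8, 3, 6 = 28 seats, so the divisor must be adjusted.
With modified divisor 930: modified quotas Red 9.866, Blue 2.384, Green 8.959, Gold 4.212, Silver 7.044.
Rounding down: Red 9, Blue 2, Green 8, Gold 4, Silver 7 (total 30).
Silver receives 7.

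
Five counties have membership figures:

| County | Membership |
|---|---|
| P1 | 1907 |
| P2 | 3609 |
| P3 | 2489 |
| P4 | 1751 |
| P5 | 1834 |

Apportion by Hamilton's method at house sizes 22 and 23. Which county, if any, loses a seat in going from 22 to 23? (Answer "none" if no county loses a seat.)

none

At 22 seats: P1 4, P2 7, P3 5, P4 3, P5 3.
At 23 seats: P1 4, P2 7, P3 5, P4 3, P5 4.
No county's allocation decreased.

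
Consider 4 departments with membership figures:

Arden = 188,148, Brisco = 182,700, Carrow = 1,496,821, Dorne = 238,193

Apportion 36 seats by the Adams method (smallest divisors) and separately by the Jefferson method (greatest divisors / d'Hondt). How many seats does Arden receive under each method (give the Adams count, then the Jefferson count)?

Adams: Arden 4, Brisco 3, Carrow 25, Dorne 4.
Jefferson: Arden 3, Brisco 3, Carrow 26, Dorne 4.
Arden gets 4 under Adams and 3 under Jefferson.

4 and 3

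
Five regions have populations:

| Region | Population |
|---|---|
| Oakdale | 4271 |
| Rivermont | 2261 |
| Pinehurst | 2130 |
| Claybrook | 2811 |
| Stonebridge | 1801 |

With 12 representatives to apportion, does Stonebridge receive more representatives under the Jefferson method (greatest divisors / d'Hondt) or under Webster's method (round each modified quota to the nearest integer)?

Webster

Jefferson: Oakdale 4, Rivermont 2, Pinehurst 2, Claybrook 3, Stonebridge 1.
Webster: Oakdale 4, Rivermont 2, Pinehurst 2, Claybrook 2, Stonebridge 2.
Stonebridge gets 1 under Jefferson and 2 under Webster.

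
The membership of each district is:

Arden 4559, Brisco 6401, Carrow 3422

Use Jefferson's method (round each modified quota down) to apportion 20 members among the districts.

Standard divisor 14382/20 ≈ 719.1; standard quotas: Arden 6.340, Brisco 8.901, Carrow 4.759.
Rounding down gives 6, 8, 4 = 18 seats, so the divisor must be adjusted.
With modified divisor 670: modified quotas Arden 6.804, Brisco 9.554, Carrow 5.107.
Rounding down: Arden 6, Brisco 9, Carrow 5 (total 20).

Arden 6, Brisco 9, Carrow 5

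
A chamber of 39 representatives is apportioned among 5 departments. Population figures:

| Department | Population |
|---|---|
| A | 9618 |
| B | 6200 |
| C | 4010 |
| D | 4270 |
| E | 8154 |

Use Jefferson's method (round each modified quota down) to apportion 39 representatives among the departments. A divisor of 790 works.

A 12, B 7, C 5, D 5, E 10

With modified divisor 790: modified quotas A 12.175, B 7.848, C 5.076, D 5.405, E 10.322.
Rounding down: A 12, B 7, C 5, D 5, E 10 (total 39).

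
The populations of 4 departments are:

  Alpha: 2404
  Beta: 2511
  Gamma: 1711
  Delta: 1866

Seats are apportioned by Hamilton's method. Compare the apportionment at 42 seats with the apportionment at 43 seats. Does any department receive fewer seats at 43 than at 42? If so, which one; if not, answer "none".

At 42 seats: Alpha 12, Beta 12, Gamma 9, Delta 9.
At 43 seats: Alpha 12, Beta 13, Gamma 9, Delta 9.
No department's allocation decreased.

none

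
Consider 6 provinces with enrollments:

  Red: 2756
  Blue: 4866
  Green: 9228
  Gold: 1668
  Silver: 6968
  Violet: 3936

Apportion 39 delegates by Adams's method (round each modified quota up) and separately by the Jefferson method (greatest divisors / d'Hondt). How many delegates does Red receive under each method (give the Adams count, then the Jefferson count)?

4 and 3

Adams: Red 4, Blue 6, Green 12, Gold 3, Silver 9, Violet 5.
Jefferson: Red 3, Blue 6, Green 13, Gold 2, Silver 10, Violet 5.
Red gets 4 under Adams and 3 under Jefferson.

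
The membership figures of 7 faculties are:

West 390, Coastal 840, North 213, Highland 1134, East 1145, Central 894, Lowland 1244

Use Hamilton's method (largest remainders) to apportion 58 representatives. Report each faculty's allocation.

West=4, Coastal=8, North=2, Highland=11, East=12, Central=9, Lowland=12

Total 5860; standard divisor 5860/58 ≈ 101.034.
Standard quotas: West 3.860, Coastal 8.314, North 2.108, Highland 11.224, East 11.333, Central 8.848, Lowland 12.313.
Lower quotas: West 3, Coastal 8, North 2, Highland 11, East 11, Central 8, Lowland 12 (sum 55, leaving 3 seats).
Remainders in descending order: West 0.860, Central 0.848, East 0.333, Coastal 0.314, Lowland 0.313, Highland 0.224, North 0.108.
The surplus seats go to West, Central, East.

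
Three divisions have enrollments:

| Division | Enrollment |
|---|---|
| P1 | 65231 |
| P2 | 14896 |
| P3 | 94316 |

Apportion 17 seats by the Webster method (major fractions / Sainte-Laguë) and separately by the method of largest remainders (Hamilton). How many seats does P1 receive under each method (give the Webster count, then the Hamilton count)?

7 and 6

Webster: P1 7, P2 1, P3 9.
Hamilton: P1 6, P2 2, P3 9.
P1 gets 7 under Webster and 6 under Hamilton.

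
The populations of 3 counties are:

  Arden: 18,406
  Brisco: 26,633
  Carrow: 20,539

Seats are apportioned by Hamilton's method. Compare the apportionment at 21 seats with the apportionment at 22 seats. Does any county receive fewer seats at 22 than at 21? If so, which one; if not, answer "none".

none

At 21 seats: Arden 6, Brisco 8, Carrow 7.
At 22 seats: Arden 6, Brisco 9, Carrow 7.
No county's allocation decreased.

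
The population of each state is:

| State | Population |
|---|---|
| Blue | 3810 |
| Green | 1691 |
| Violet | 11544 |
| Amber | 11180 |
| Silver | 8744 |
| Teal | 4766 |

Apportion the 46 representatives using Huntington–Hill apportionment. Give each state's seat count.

With divisor 908: modified quotas Blue 4.196, Green 1.862, Violet 12.714, Amber 12.313, Silver 9.630, Teal 5.249.
Geometric-mean thresholds: Blue √(4·5)=4.472, Green √(1·2)=1.414, Violet √(12·13)=12.490, Amber √(12·13)=12.490, Silver √(9·10)=9.487, Teal √(5·6)=5.477.
Each quota rounded against its threshold gives Blue 4, Green 2, Violet 13, Amber 12, Silver 10, Teal 5 (total 46).

Blue 4; Green 2; Violet 13; Amber 12; Silver 10; Teal 5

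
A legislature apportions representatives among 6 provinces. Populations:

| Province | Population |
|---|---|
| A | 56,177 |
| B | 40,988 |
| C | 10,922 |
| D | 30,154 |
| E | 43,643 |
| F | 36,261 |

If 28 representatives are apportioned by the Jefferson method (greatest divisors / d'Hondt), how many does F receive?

Standard divisor 218145/28 ≈ 7790.893; standard quotas: A 7.211, B 5.261, C 1.402, D 3.870, E 5.602, F 4.654.
Rounding down gives 7, 5, 1, 3, 5, 4 = 25 seats, so the divisor must be adjusted.
With modified divisor 7100: modified quotas A 7.912, B 5.773, C 1.538, D 4.247, E 6.147, F 5.107.
Rounding down: A 7, B 5, C 1, D 4, E 6, F 5 (total 28).
F receives 5.

5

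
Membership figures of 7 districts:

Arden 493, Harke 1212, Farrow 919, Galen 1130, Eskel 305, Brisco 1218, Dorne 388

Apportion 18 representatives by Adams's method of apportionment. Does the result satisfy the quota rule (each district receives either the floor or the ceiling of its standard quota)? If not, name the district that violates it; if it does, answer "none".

Standard quotas: Arden 1.566, Harke 3.851, Farrow 2.920, Galen 3.590, Eskel 0.969, Brisco 3.870, Dorne 1.233.
Adams allocation: Arden 2, Harke 4, Farrow 3, Galen 3, Eskel 1, Brisco 4, Dorne 1.
Every allocation lies between the lower and upper quota.

none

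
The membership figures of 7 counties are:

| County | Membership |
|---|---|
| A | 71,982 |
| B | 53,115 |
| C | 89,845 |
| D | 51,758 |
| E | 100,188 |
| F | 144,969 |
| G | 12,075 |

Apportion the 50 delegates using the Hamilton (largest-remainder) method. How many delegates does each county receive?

Standard divisor: 523932 ÷ 50 ≈ 10478.64.
Standard quotas: A 6.8694, B 5.0689, C 8.5741, D 4.9394, E 9.5612, F 13.8347, G 1.1523.
Lower quotas: A 6, B 5, C 8, D 4, E 9, F 13, G 1 (sum 46, leaving 4 seats).
Remainders in descending order: D 0.9394, A 0.8694, F 0.8347, C 0.5741, E 0.5612, G 0.1523, B 0.0689.
The surplus seats go to D, A, F, C.

A 7, B 5, C 9, D 5, E 9, F 14, G 1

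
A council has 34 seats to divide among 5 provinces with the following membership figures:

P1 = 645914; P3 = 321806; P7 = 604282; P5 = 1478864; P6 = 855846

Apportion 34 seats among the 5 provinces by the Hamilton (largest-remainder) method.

Standard divisor: 3906712 ÷ 34 ≈ 114903.294.
Standard quotas: P1 5.6214, P3 2.8007, P7 5.2590, P5 12.8705, P6 7.4484.
Lower quotas: P1 5, P3 2, P7 5, P5 12, P6 7 (sum 31, leaving 3 seats).
Remainders in descending order: P5 0.8705, P3 0.8007, P1 0.6214, P6 0.4484, P7 0.2590.
Largest remainders: P5, P3, P1 receive the extra seats.

P1=6; P3=3; P7=5; P5=13; P6=7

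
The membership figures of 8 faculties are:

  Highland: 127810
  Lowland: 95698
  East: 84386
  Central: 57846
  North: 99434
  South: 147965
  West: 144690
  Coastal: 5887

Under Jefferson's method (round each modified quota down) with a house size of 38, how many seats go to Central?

3

Standard divisor 763716/38 ≈ 20097.789; standard quotas: Highland 6.359, Lowland 4.762, East 4.199, Central 2.878, North 4.948, South 7.362, West 7.199, Coastal 0.293.
Rounding down gives 6, 4, 4, 2, 4, 7, 7, 0 = 34 seats, so the divisor must be adjusted.
With modified divisor 18400: modified quotas Highland 6.946, Lowland 5.201, East 4.586, Central 3.144, North 5.404, South 8.042, West 7.864, Coastal 0.320.
Rounding down: Highland 6, Lowland 5, East 4, Central 3, North 5, South 8, West 7, Coastal 0 (total 38).
Central receives 3.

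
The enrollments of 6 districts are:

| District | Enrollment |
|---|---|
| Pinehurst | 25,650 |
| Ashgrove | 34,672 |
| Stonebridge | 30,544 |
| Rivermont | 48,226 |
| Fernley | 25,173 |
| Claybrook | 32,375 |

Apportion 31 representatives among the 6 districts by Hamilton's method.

Standard divisor: 196640 ÷ 31 ≈ 6343.226.
Standard quotas: Pinehurst 4.0437, Ashgrove 5.4660, Stonebridge 4.8152, Rivermont 7.6028, Fernley 3.9685, Claybrook 5.1039.
Lower quotas: Pinehurst 4, Ashgrove 5, Stonebridge 4, Rivermont 7, Fernley 3, Claybrook 5 (sum 28, leaving 3 seats).
Remainders in descending order: Fernley 0.9685, Stonebridge 0.8152, Rivermont 0.6028, Ashgrove 0.4660, Claybrook 0.1039, Pinehurst 0.0437.
The surplus seats go to Fernley, Stonebridge, Rivermont.

Pinehurst 4, Ashgrove 5, Stonebridge 5, Rivermont 8, Fernley 4, Claybrook 5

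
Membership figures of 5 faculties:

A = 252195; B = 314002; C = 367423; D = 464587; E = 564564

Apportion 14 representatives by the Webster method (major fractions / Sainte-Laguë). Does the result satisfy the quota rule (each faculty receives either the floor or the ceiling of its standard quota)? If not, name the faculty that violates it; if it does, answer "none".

Standard quotas: A 1.799, B 2.240, C 2.621, D 3.314, E 4.027.
Webster allocation: A 2, B 2, C 3, D 3, E 4.
Every allocation lies between the lower and upper quota.

none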